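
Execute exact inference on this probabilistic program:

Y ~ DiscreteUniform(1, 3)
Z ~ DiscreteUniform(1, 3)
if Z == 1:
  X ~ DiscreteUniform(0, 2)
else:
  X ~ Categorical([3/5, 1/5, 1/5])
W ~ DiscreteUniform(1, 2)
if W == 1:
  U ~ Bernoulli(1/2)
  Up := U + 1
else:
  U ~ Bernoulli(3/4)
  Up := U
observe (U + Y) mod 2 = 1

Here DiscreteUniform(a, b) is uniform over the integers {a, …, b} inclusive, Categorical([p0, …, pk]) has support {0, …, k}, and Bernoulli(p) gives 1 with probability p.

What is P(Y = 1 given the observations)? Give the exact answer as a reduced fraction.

Enumerate traces; 54 have nonzero weight after conditioning:
  (Y=1, Z=1, X=0, W=1, U=0) weight 1/108
  (Y=1, Z=1, X=0, W=2, U=0) weight 1/216
  (Y=1, Z=1, X=1, W=1, U=0) weight 1/108
  (Y=1, Z=1, X=1, W=2, U=0) weight 1/216
  (Y=1, Z=1, X=2, W=1, U=0) weight 1/108
  (Y=1, Z=1, X=2, W=2, U=0) weight 1/216
  (Y=1, Z=2, X=0, W=1, U=0) weight 1/60
  (Y=1, Z=2, X=0, W=2, U=0) weight 1/120
  (Y=2, Z=1, X=0, W=1, U=1) weight 1/108
  (Y=3, Z=1, X=0, W=1, U=0) weight 1/108
  … 44 more
Group by Y:
  weight(Y=1) = 1/8
  weight(Y=2) = 5/24
  weight(Y=3) = 1/8
Total weight = 1/8 + 5/24 + 1/8 = 11/24
P(Y=1 | obs) = 1/8 / 11/24 = 3/11
P(Y=2 | obs) = 5/24 / 11/24 = 5/11
P(Y=3 | obs) = 1/8 / 11/24 = 3/11

P(Y = 1 | obs) = 3/11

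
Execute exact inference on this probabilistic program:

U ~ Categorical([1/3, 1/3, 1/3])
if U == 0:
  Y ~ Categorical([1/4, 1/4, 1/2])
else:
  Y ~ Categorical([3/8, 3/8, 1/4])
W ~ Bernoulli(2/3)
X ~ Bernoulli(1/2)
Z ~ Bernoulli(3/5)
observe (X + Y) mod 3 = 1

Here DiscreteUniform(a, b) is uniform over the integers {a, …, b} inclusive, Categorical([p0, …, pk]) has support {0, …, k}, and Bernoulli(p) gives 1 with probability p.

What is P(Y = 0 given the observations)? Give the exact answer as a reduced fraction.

P(Y = 0 | obs) = 1/2

Enumerate traces; 24 have nonzero weight after conditioning:
  (U=0, Y=0, W=0, X=1, Z=0) weight 1/180
  (U=0, Y=0, W=0, X=1, Z=1) weight 1/120
  (U=0, Y=0, W=1, X=1, Z=0) weight 1/90
  (U=0, Y=0, W=1, X=1, Z=1) weight 1/60
  (U=0, Y=1, W=0, X=0, Z=0) weight 1/180
  (U=0, Y=1, W=0, X=0, Z=1) weight 1/120
  (U=0, Y=1, W=1, X=0, Z=0) weight 1/90
  (U=0, Y=1, W=1, X=0, Z=1) weight 1/60
  … 16 more
Group by Y:
  weight(Y=0) = 1/6
  weight(Y=1) = 1/6
Total weight = 1/6 + 1/6 = 1/3
P(Y=0 | obs) = 1/6 / 1/3 = 1/2
P(Y=1 | obs) = 1/6 / 1/3 = 1/2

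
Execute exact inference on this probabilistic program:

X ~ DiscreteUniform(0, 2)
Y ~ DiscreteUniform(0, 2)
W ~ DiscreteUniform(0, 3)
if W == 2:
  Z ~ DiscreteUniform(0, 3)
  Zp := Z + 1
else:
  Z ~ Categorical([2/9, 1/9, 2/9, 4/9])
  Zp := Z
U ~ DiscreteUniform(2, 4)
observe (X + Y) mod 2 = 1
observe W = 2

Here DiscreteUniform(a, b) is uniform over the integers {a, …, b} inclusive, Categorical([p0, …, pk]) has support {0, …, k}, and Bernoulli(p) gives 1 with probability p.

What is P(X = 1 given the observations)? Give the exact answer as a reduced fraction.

P(X = 1 | obs) = 1/2

Enumerate traces; 48 have nonzero weight after conditioning:
  (X=0, Y=1, W=2, Z=0, U=2) weight 1/432
  (X=0, Y=1, W=2, Z=0, U=3) weight 1/432
  (X=0, Y=1, W=2, Z=0, U=4) weight 1/432
  (X=0, Y=1, W=2, Z=1, U=2) weight 1/432
  (X=0, Y=1, W=2, Z=1, U=3) weight 1/432
  (X=0, Y=1, W=2, Z=1, U=4) weight 1/432
  (X=0, Y=1, W=2, Z=2, U=2) weight 1/432
  (X=0, Y=1, W=2, Z=2, U=3) weight 1/432
  (X=1, Y=0, W=2, Z=0, U=2) weight 1/432
  (X=2, Y=1, W=2, Z=0, U=2) weight 1/432
  … 38 more
Group by X:
  weight(X=0) = 1/36
  weight(X=1) = 1/18
  weight(X=2) = 1/36
Total weight = 1/36 + 1/18 + 1/36 = 1/9
P(X=0 | obs) = 1/36 / 1/9 = 1/4
P(X=1 | obs) = 1/18 / 1/9 = 1/2
P(X=2 | obs) = 1/36 / 1/9 = 1/4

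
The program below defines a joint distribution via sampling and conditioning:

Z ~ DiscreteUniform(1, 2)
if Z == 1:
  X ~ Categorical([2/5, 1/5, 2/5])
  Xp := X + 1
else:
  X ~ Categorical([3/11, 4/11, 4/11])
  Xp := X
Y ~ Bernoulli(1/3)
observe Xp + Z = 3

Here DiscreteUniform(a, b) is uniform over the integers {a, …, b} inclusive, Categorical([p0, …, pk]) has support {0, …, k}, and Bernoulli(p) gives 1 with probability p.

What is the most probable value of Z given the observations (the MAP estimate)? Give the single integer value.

argmax_v P(Z = v | obs) = 2

Enumerate traces; 4 have nonzero weight after conditioning:
  (Z=1, X=1, Y=0) weight 1/15
  (Z=1, X=1, Y=1) weight 1/30
  (Z=2, X=1, Y=0) weight 4/33
  (Z=2, X=1, Y=1) weight 2/33
Group by Z:
  weight(Z=1) = 1/10
  weight(Z=2) = 2/11
Total weight = 1/10 + 2/11 = 31/110
P(Z=1 | obs) = 1/10 / 31/110 = 11/31
P(Z=2 | obs) = 2/11 / 31/110 = 20/31
argmax = 2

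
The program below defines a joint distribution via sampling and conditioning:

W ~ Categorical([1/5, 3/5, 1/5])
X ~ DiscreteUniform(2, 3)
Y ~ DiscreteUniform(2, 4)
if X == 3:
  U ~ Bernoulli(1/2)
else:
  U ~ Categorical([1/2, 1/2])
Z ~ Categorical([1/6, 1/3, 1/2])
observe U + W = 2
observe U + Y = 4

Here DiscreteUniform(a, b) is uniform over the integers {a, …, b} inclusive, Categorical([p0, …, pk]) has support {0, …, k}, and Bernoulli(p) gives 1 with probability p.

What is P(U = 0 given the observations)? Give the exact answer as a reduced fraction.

P(U = 0 | obs) = 1/4

Enumerate traces; 12 have nonzero weight after conditioning:
  (W=1, X=2, Y=3, U=1, Z=0) weight 1/120
  (W=1, X=2, Y=3, U=1, Z=1) weight 1/60
  (W=1, X=2, Y=3, U=1, Z=2) weight 1/40
  (W=1, X=3, Y=3, U=1, Z=0) weight 1/120
  (W=1, X=3, Y=3, U=1, Z=1) weight 1/60
  (W=1, X=3, Y=3, U=1, Z=2) weight 1/40
  (W=2, X=2, Y=4, U=0, Z=0) weight 1/360
  (W=2, X=2, Y=4, U=0, Z=1) weight 1/180
  … 4 more
Group by U:
  weight(U=0) = 1/30
  weight(U=1) = 1/10
Total weight = 1/30 + 1/10 = 2/15
P(U=0 | obs) = 1/30 / 2/15 = 1/4
P(U=1 | obs) = 1/10 / 2/15 = 3/4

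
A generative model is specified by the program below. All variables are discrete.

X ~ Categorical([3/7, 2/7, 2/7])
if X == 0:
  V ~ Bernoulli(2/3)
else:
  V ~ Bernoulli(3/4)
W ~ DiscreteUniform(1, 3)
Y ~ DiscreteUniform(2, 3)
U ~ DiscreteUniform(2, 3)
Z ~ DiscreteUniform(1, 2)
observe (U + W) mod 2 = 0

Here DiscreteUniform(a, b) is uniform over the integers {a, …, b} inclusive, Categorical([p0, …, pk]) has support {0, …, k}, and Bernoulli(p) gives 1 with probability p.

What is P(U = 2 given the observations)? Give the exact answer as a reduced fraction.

Enumerate traces; 72 have nonzero weight after conditioning:
  (X=0, V=0, W=1, Y=2, U=3, Z=1) weight 1/168
  (X=0, V=0, W=1, Y=2, U=3, Z=2) weight 1/168
  (X=0, V=0, W=1, Y=3, U=3, Z=1) weight 1/168
  (X=0, V=0, W=1, Y=3, U=3, Z=2) weight 1/168
  (X=0, V=0, W=2, Y=2, U=2, Z=1) weight 1/168
  (X=0, V=0, W=2, Y=2, U=2, Z=2) weight 1/168
  (X=0, V=0, W=2, Y=3, U=2, Z=1) weight 1/168
  (X=0, V=0, W=2, Y=3, U=2, Z=2) weight 1/168
  … 64 more
Group by U:
  weight(U=2) = 1/6
  weight(U=3) = 1/3
Total weight = 1/6 + 1/3 = 1/2
P(U=2 | obs) = 1/6 / 1/2 = 1/3
P(U=3 | obs) = 1/3 / 1/2 = 2/3

P(U = 2 | obs) = 1/3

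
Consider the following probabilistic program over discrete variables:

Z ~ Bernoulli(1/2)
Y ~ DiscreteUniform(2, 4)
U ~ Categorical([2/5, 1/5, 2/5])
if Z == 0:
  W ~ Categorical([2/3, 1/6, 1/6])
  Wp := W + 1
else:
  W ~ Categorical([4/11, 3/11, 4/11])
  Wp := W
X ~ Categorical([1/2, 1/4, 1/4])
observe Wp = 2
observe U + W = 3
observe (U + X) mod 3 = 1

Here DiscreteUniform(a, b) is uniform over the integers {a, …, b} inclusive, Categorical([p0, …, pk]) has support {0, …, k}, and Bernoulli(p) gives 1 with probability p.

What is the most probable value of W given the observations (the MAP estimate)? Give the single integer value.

Enumerate traces; 6 have nonzero weight after conditioning:
  (Z=0, Y=2, U=2, W=1, X=2) weight 1/360
  (Z=0, Y=3, U=2, W=1, X=2) weight 1/360
  (Z=0, Y=4, U=2, W=1, X=2) weight 1/360
  (Z=1, Y=2, U=1, W=2, X=0) weight 1/165
  (Z=1, Y=3, U=1, W=2, X=0) weight 1/165
  (Z=1, Y=4, U=1, W=2, X=0) weight 1/165
Group by W:
  weight(W=1) = 1/120
  weight(W=2) = 1/55
Total weight = 1/120 + 1/55 = 7/264
P(W=1 | obs) = 1/120 / 7/264 = 11/35
P(W=2 | obs) = 1/55 / 7/264 = 24/35
argmax = 2

argmax_v P(W = v | obs) = 2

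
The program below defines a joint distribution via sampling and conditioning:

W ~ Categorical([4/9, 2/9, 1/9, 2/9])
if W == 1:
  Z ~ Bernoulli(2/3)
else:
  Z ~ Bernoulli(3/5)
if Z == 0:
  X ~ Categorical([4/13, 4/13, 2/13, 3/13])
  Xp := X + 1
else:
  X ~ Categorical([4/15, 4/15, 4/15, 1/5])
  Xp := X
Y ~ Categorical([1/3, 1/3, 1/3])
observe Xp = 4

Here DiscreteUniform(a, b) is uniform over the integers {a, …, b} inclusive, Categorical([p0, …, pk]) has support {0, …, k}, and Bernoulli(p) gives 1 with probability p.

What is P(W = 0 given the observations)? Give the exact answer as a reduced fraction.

Enumerate traces; 12 have nonzero weight after conditioning:
  (W=0, Z=0, X=3, Y=0) weight 8/585
  (W=0, Z=0, X=3, Y=1) weight 8/585
  (W=0, Z=0, X=3, Y=2) weight 8/585
  (W=1, Z=0, X=3, Y=0) weight 2/351
  (W=1, Z=0, X=3, Y=1) weight 2/351
  (W=1, Z=0, X=3, Y=2) weight 2/351
  (W=2, Z=0, X=3, Y=0) weight 2/585
  (W=2, Z=0, X=3, Y=1) weight 2/585
  (W=3, Z=0, X=3, Y=0) weight 4/585
  … 3 more
Group by W:
  weight(W=0) = 8/195
  weight(W=1) = 2/117
  weight(W=2) = 2/195
  weight(W=3) = 4/195
Total weight = 8/195 + 2/117 + 2/195 + 4/195 = 4/45
P(W=0 | obs) = 8/195 / 4/45 = 6/13
P(W=1 | obs) = 2/117 / 4/45 = 5/26
P(W=2 | obs) = 2/195 / 4/45 = 3/26
P(W=3 | obs) = 4/195 / 4/45 = 3/13

P(W = 0 | obs) = 6/13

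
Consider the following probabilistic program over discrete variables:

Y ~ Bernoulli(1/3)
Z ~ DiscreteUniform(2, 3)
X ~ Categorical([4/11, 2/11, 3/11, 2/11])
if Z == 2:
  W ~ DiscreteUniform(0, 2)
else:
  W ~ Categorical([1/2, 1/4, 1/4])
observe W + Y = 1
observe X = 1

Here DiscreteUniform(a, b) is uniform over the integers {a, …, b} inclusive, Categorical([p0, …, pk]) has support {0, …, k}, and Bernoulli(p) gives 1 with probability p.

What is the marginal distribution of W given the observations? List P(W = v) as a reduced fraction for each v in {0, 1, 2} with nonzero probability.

P(W=0) = 5/12, P(W=1) = 7/12

Enumerate traces; 4 have nonzero weight after conditioning:
  (Y=0, Z=2, X=1, W=1) weight 2/99
  (Y=0, Z=3, X=1, W=1) weight 1/66
  (Y=1, Z=2, X=1, W=0) weight 1/99
  (Y=1, Z=3, X=1, W=0) weight 1/66
Group by W:
  weight(W=0) = 5/198
  weight(W=1) = 7/198
Total weight = 5/198 + 7/198 = 2/33
P(W=0 | obs) = 5/198 / 2/33 = 5/12
P(W=1 | obs) = 7/198 / 2/33 = 7/12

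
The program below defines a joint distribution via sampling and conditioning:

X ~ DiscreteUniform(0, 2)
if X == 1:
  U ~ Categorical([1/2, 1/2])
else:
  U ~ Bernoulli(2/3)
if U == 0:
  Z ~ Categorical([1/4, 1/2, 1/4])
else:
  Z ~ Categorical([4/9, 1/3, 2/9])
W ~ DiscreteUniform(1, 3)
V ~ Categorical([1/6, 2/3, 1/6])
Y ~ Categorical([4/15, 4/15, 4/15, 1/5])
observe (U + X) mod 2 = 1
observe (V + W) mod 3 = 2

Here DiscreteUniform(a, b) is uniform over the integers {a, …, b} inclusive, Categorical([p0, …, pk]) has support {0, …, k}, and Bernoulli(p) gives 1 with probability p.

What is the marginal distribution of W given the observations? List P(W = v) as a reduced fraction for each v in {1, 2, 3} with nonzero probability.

P(W=1) = 2/3, P(W=2) = 1/6, P(W=3) = 1/6

Enumerate traces; 108 have nonzero weight after conditioning:
  (X=0, U=1, Z=0, W=1, V=1, Y=0) weight 64/10935
  (X=0, U=1, Z=0, W=1, V=1, Y=1) weight 64/10935
  (X=0, U=1, Z=0, W=1, V=1, Y=2) weight 64/10935
  (X=0, U=1, Z=0, W=1, V=1, Y=3) weight 16/3645
  (X=0, U=1, Z=0, W=2, V=0, Y=0) weight 16/10935
  (X=0, U=1, Z=0, W=2, V=0, Y=1) weight 16/10935
  (X=0, U=1, Z=0, W=2, V=0, Y=2) weight 16/10935
  (X=0, U=1, Z=0, W=2, V=0, Y=3) weight 4/3645
  (X=0, U=1, Z=0, W=3, V=2, Y=0) weight 16/10935
  … 99 more
Group by W:
  weight(W=1) = 11/81
  weight(W=2) = 11/324
  weight(W=3) = 11/324
Total weight = 11/81 + 11/324 + 11/324 = 11/54
P(W=1 | obs) = 11/81 / 11/54 = 2/3
P(W=2 | obs) = 11/324 / 11/54 = 1/6
P(W=3 | obs) = 11/324 / 11/54 = 1/6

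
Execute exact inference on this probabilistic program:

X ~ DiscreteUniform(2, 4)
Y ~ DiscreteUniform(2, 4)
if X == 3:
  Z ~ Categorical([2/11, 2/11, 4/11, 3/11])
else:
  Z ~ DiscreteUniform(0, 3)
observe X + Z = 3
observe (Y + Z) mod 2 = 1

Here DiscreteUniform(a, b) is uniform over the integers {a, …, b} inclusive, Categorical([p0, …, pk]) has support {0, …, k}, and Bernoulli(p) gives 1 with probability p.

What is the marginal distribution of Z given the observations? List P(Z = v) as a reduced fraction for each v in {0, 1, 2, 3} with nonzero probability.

Enumerate traces; 3 have nonzero weight after conditioning:
  (X=2, Y=2, Z=1) weight 1/36
  (X=2, Y=4, Z=1) weight 1/36
  (X=3, Y=3, Z=0) weight 2/99
Group by Z:
  weight(Z=0) = 2/99
  weight(Z=1) = 1/18
Total weight = 2/99 + 1/18 = 5/66
P(Z=0 | obs) = 2/99 / 5/66 = 4/15
P(Z=1 | obs) = 1/18 / 5/66 = 11/15

P(Z=0) = 4/15, P(Z=1) = 11/15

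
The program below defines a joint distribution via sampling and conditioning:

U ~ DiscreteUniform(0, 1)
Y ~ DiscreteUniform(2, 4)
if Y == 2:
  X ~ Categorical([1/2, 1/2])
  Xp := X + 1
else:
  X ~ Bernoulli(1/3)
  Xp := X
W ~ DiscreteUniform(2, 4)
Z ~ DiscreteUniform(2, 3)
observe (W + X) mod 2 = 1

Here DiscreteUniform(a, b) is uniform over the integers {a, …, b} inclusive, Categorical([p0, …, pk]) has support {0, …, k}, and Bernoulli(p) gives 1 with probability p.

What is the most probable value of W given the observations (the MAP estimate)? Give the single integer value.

argmax_v P(W = v | obs) = 3

Enumerate traces; 36 have nonzero weight after conditioning:
  (U=0, Y=2, X=0, W=3, Z=2) weight 1/72
  (U=0, Y=2, X=0, W=3, Z=3) weight 1/72
  (U=0, Y=2, X=1, W=2, Z=2) weight 1/72
  (U=0, Y=2, X=1, W=2, Z=3) weight 1/72
  (U=0, Y=2, X=1, W=4, Z=2) weight 1/72
  (U=0, Y=2, X=1, W=4, Z=3) weight 1/72
  (U=0, Y=3, X=0, W=3, Z=2) weight 1/54
  (U=0, Y=3, X=0, W=3, Z=3) weight 1/54
  … 28 more
Group by W:
  weight(W=2) = 7/54
  weight(W=3) = 11/54
  weight(W=4) = 7/54
Total weight = 7/54 + 11/54 + 7/54 = 25/54
P(W=2 | obs) = 7/54 / 25/54 = 7/25
P(W=3 | obs) = 11/54 / 25/54 = 11/25
P(W=4 | obs) = 7/54 / 25/54 = 7/25
argmax = 3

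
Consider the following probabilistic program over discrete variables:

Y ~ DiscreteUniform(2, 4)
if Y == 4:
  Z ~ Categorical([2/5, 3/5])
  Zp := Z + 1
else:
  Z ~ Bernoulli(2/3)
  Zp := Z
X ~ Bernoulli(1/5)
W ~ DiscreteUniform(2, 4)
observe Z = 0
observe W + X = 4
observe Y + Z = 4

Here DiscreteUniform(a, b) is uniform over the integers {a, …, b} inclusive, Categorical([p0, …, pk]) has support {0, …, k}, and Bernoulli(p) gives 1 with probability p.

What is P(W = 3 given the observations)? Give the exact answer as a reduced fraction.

P(W = 3 | obs) = 1/5

Enumerate traces; 2 have nonzero weight after conditioning:
  (Y=4, Z=0, X=0, W=4) weight 8/225
  (Y=4, Z=0, X=1, W=3) weight 2/225
Group by W:
  weight(W=3) = 2/225
  weight(W=4) = 8/225
Total weight = 2/225 + 8/225 = 2/45
P(W=3 | obs) = 2/225 / 2/45 = 1/5
P(W=4 | obs) = 8/225 / 2/45 = 4/5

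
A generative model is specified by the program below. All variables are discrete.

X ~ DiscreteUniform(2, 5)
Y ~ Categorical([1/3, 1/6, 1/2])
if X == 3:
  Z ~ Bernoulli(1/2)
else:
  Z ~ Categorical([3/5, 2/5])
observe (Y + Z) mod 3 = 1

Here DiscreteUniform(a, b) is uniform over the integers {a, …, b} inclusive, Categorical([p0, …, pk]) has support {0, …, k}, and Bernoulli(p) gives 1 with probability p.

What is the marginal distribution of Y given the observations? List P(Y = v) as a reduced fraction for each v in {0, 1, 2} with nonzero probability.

P(Y=0) = 34/57, P(Y=1) = 23/57

Enumerate traces; 8 have nonzero weight after conditioning:
  (X=2, Y=0, Z=1) weight 1/30
  (X=2, Y=1, Z=0) weight 1/40
  (X=3, Y=0, Z=1) weight 1/24
  (X=3, Y=1, Z=0) weight 1/48
  (X=4, Y=0, Z=1) weight 1/30
  (X=4, Y=1, Z=0) weight 1/40
  (X=5, Y=0, Z=1) weight 1/30
  (X=5, Y=1, Z=0) weight 1/40
Group by Y:
  weight(Y=0) = 17/120
  weight(Y=1) = 23/240
Total weight = 17/120 + 23/240 = 19/80
P(Y=0 | obs) = 17/120 / 19/80 = 34/57
P(Y=1 | obs) = 23/240 / 19/80 = 23/57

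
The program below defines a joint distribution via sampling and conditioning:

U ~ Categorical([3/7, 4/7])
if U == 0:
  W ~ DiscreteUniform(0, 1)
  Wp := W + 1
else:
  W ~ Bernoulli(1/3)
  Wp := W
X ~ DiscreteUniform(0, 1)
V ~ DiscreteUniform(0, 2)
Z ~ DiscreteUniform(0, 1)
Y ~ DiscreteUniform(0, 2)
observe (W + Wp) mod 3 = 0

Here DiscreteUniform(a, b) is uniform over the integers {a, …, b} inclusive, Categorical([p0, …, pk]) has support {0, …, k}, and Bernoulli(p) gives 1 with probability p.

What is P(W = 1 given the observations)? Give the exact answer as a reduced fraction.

P(W = 1 | obs) = 9/25

Enumerate traces; 72 have nonzero weight after conditioning:
  (U=0, W=1, X=0, V=0, Z=0, Y=0) weight 1/168
  (U=0, W=1, X=0, V=0, Z=0, Y=1) weight 1/168
  (U=0, W=1, X=0, V=0, Z=0, Y=2) weight 1/168
  (U=0, W=1, X=0, V=0, Z=1, Y=0) weight 1/168
  (U=0, W=1, X=0, V=0, Z=1, Y=1) weight 1/168
  (U=0, W=1, X=0, V=0, Z=1, Y=2) weight 1/168
  (U=0, W=1, X=0, V=1, Z=0, Y=0) weight 1/168
  (U=0, W=1, X=0, V=1, Z=0, Y=1) weight 1/168
  (U=1, W=0, X=0, V=0, Z=0, Y=0) weight 2/189
  … 63 more
Group by W:
  weight(W=0) = 8/21
  weight(W=1) = 3/14
Total weight = 8/21 + 3/14 = 25/42
P(W=0 | obs) = 8/21 / 25/42 = 16/25
P(W=1 | obs) = 3/14 / 25/42 = 9/25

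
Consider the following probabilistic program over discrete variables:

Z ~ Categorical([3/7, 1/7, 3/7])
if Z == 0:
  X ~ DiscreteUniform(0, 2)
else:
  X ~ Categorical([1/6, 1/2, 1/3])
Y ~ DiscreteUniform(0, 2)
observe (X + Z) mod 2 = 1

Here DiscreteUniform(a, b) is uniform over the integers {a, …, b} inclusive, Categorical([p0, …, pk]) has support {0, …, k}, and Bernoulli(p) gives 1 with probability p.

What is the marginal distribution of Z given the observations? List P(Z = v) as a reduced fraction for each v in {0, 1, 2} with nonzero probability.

Enumerate traces; 12 have nonzero weight after conditioning:
  (Z=0, X=1, Y=0) weight 1/21
  (Z=0, X=1, Y=1) weight 1/21
  (Z=0, X=1, Y=2) weight 1/21
  (Z=1, X=0, Y=0) weight 1/126
  (Z=1, X=0, Y=1) weight 1/126
  (Z=1, X=0, Y=2) weight 1/126
  (Z=1, X=2, Y=0) weight 1/63
  (Z=1, X=2, Y=1) weight 1/63
  (Z=2, X=1, Y=0) weight 1/14
  … 3 more
Group by Z:
  weight(Z=0) = 1/7
  weight(Z=1) = 1/14
  weight(Z=2) = 3/14
Total weight = 1/7 + 1/14 + 3/14 = 3/7
P(Z=0 | obs) = 1/7 / 3/7 = 1/3
P(Z=1 | obs) = 1/14 / 3/7 = 1/6
P(Z=2 | obs) = 3/14 / 3/7 = 1/2

P(Z=0) = 1/3, P(Z=1) = 1/6, P(Z=2) = 1/2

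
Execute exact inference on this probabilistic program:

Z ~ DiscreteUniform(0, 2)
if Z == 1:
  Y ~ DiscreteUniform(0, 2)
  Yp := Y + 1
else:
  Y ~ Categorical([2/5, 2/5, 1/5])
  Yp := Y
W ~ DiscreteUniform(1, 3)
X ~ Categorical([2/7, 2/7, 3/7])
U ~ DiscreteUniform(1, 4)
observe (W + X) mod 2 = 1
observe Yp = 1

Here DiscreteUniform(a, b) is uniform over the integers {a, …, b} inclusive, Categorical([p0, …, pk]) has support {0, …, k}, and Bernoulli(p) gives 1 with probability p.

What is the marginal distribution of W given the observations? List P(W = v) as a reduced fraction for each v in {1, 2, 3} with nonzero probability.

Enumerate traces; 60 have nonzero weight after conditioning:
  (Z=0, Y=1, W=1, X=0, U=1) weight 1/315
  (Z=0, Y=1, W=1, X=0, U=2) weight 1/315
  (Z=0, Y=1, W=1, X=0, U=3) weight 1/315
  (Z=0, Y=1, W=1, X=0, U=4) weight 1/315
  (Z=0, Y=1, W=1, X=2, U=1) weight 1/210
  (Z=0, Y=1, W=1, X=2, U=2) weight 1/210
  (Z=0, Y=1, W=1, X=2, U=3) weight 1/210
  (Z=0, Y=1, W=1, X=2, U=4) weight 1/210
  (Z=0, Y=1, W=2, X=1, U=1) weight 1/315
  (Z=0, Y=1, W=3, X=0, U=1) weight 1/315
  … 50 more
Group by W:
  weight(W=1) = 17/189
  weight(W=2) = 34/945
  weight(W=3) = 17/189
Total weight = 17/189 + 34/945 + 17/189 = 68/315
P(W=1 | obs) = 17/189 / 68/315 = 5/12
P(W=2 | obs) = 34/945 / 68/315 = 1/6
P(W=3 | obs) = 17/189 / 68/315 = 5/12

P(W=1) = 5/12, P(W=2) = 1/6, P(W=3) = 5/12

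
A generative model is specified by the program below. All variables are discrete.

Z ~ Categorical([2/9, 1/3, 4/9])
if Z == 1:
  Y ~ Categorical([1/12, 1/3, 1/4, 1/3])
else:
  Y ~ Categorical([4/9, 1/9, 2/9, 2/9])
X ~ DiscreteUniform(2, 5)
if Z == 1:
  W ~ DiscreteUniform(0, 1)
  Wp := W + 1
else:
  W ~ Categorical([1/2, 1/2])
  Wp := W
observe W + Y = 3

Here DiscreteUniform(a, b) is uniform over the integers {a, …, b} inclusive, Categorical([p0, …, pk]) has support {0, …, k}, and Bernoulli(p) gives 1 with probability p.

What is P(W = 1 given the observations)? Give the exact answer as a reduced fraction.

P(W = 1 | obs) = 25/53

Enumerate traces; 24 have nonzero weight after conditioning:
  (Z=0, Y=2, X=2, W=1) weight 1/162
  (Z=0, Y=2, X=3, W=1) weight 1/162
  (Z=0, Y=2, X=4, W=1) weight 1/162
  (Z=0, Y=2, X=5, W=1) weight 1/162
  (Z=0, Y=3, X=2, W=0) weight 1/162
  (Z=0, Y=3, X=3, W=0) weight 1/162
  (Z=0, Y=3, X=4, W=0) weight 1/162
  (Z=0, Y=3, X=5, W=0) weight 1/162
  … 16 more
Group by W:
  weight(W=0) = 7/54
  weight(W=1) = 25/216
Total weight = 7/54 + 25/216 = 53/216
P(W=0 | obs) = 7/54 / 53/216 = 28/53
P(W=1 | obs) = 25/216 / 53/216 = 25/53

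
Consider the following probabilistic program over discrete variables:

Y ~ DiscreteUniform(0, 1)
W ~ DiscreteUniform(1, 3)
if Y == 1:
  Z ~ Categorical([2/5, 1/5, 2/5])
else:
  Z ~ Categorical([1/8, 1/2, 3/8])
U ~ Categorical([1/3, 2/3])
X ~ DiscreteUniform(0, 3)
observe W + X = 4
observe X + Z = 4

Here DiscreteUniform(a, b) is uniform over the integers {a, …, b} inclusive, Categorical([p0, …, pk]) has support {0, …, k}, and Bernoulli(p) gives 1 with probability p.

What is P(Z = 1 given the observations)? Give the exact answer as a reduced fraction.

Enumerate traces; 8 have nonzero weight after conditioning:
  (Y=0, W=1, Z=1, U=0, X=3) weight 1/144
  (Y=0, W=1, Z=1, U=1, X=3) weight 1/72
  (Y=0, W=2, Z=2, U=0, X=2) weight 1/192
  (Y=0, W=2, Z=2, U=1, X=2) weight 1/96
  (Y=1, W=1, Z=1, U=0, X=3) weight 1/360
  (Y=1, W=1, Z=1, U=1, X=3) weight 1/180
  (Y=1, W=2, Z=2, U=0, X=2) weight 1/180
  (Y=1, W=2, Z=2, U=1, X=2) weight 1/90
Group by Z:
  weight(Z=1) = 7/240
  weight(Z=2) = 31/960
Total weight = 7/240 + 31/960 = 59/960
P(Z=1 | obs) = 7/240 / 59/960 = 28/59
P(Z=2 | obs) = 31/960 / 59/960 = 31/59

P(Z = 1 | obs) = 28/59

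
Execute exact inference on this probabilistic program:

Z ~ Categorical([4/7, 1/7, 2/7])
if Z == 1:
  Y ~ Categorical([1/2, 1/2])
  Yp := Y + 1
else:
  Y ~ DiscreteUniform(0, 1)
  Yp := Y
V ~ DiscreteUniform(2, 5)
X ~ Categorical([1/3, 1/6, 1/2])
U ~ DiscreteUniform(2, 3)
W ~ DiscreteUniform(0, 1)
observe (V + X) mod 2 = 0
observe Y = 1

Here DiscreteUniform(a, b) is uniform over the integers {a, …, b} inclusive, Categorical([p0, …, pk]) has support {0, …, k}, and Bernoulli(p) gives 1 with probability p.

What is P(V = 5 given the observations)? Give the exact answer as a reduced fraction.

Enumerate traces; 72 have nonzero weight after conditioning:
  (Z=0, Y=1, V=2, X=0, U=2, W=0) weight 1/168
  (Z=0, Y=1, V=2, X=0, U=2, W=1) weight 1/168
  (Z=0, Y=1, V=2, X=0, U=3, W=0) weight 1/168
  (Z=0, Y=1, V=2, X=0, U=3, W=1) weight 1/168
  (Z=0, Y=1, V=2, X=2, U=2, W=0) weight 1/112
  (Z=0, Y=1, V=2, X=2, U=2, W=1) weight 1/112
  (Z=0, Y=1, V=2, X=2, U=3, W=0) weight 1/112
  (Z=0, Y=1, V=2, X=2, U=3, W=1) weight 1/112
  (Z=0, Y=1, V=3, X=1, U=2, W=0) weight 1/336
  (Z=0, Y=1, V=4, X=0, U=2, W=0) weight 1/168
  … 62 more
Group by V:
  weight(V=2) = 5/48
  weight(V=3) = 1/48
  weight(V=4) = 5/48
  weight(V=5) = 1/48
Total weight = 5/48 + 1/48 + 5/48 + 1/48 = 1/4
P(V=2 | obs) = 5/48 / 1/4 = 5/12
P(V=3 | obs) = 1/48 / 1/4 = 1/12
P(V=4 | obs) = 5/48 / 1/4 = 5/12
P(V=5 | obs) = 1/48 / 1/4 = 1/12

P(V = 5 | obs) = 1/12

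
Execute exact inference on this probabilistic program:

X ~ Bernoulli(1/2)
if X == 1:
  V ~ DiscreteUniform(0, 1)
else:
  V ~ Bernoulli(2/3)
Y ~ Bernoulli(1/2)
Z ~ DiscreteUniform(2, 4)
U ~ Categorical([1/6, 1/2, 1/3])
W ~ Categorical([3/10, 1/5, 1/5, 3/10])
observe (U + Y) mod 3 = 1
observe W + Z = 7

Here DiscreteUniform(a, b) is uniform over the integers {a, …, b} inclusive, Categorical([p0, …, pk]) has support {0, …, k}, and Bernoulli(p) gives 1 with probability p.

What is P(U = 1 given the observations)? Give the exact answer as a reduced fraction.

Enumerate traces; 8 have nonzero weight after conditioning:
  (X=0, V=0, Y=0, Z=4, U=1, W=3) weight 1/240
  (X=0, V=0, Y=1, Z=4, U=0, W=3) weight 1/720
  (X=0, V=1, Y=0, Z=4, U=1, W=3) weight 1/120
  (X=0, V=1, Y=1, Z=4, U=0, W=3) weight 1/360
  (X=1, V=0, Y=0, Z=4, U=1, W=3) weight 1/160
  (X=1, V=0, Y=1, Z=4, U=0, W=3) weight 1/480
  (X=1, V=1, Y=0, Z=4, U=1, W=3) weight 1/160
  (X=1, V=1, Y=1, Z=4, U=0, W=3) weight 1/480
Group by U:
  weight(U=0) = 1/120
  weight(U=1) = 1/40
Total weight = 1/120 + 1/40 = 1/30
P(U=0 | obs) = 1/120 / 1/30 = 1/4
P(U=1 | obs) = 1/40 / 1/30 = 3/4

P(U = 1 | obs) = 3/4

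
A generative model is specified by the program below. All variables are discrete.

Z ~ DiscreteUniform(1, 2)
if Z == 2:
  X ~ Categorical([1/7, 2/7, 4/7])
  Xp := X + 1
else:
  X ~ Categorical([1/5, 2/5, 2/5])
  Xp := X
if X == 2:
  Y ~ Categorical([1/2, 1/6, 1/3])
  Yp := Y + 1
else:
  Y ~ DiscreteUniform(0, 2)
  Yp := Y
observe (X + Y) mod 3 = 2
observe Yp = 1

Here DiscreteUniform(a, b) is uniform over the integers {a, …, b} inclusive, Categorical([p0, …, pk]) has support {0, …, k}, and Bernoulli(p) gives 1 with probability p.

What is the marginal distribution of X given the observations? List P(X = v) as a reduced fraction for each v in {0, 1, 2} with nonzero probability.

Enumerate traces; 4 have nonzero weight after conditioning:
  (Z=1, X=1, Y=1) weight 1/15
  (Z=1, X=2, Y=0) weight 1/10
  (Z=2, X=1, Y=1) weight 1/21
  (Z=2, X=2, Y=0) weight 1/7
Group by X:
  weight(X=1) = 4/35
  weight(X=2) = 17/70
Total weight = 4/35 + 17/70 = 5/14
P(X=1 | obs) = 4/35 / 5/14 = 8/25
P(X=2 | obs) = 17/70 / 5/14 = 17/25

P(X=1) = 8/25, P(X=2) = 17/25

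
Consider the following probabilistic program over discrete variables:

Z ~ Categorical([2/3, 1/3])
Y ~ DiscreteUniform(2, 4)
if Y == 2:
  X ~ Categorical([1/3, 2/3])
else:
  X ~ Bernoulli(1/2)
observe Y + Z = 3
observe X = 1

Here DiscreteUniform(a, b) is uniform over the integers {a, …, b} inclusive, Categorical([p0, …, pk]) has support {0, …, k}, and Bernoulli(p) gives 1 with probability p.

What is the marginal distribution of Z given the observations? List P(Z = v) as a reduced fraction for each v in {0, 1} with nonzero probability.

P(Z=0) = 3/5, P(Z=1) = 2/5

Enumerate traces; 2 have nonzero weight after conditioning:
  (Z=0, Y=3, X=1) weight 1/9
  (Z=1, Y=2, X=1) weight 2/27
Group by Z:
  weight(Z=0) = 1/9
  weight(Z=1) = 2/27
Total weight = 1/9 + 2/27 = 5/27
P(Z=0 | obs) = 1/9 / 5/27 = 3/5
P(Z=1 | obs) = 2/27 / 5/27 = 2/5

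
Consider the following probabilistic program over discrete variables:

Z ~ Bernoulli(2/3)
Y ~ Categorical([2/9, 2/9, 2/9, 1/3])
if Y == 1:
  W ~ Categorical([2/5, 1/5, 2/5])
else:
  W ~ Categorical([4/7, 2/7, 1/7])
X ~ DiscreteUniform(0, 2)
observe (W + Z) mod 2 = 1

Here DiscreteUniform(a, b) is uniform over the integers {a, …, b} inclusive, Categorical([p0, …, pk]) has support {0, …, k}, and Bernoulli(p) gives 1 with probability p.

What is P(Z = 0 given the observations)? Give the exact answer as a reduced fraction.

P(Z = 0 | obs) = 2/13

Enumerate traces; 36 have nonzero weight after conditioning:
  (Z=0, Y=0, W=1, X=0) weight 4/567
  (Z=0, Y=0, W=1, X=1) weight 4/567
  (Z=0, Y=0, W=1, X=2) weight 4/567
  (Z=0, Y=1, W=1, X=0) weight 2/405
  (Z=0, Y=1, W=1, X=1) weight 2/405
  (Z=0, Y=1, W=1, X=2) weight 2/405
  (Z=0, Y=2, W=1, X=0) weight 4/567
  (Z=0, Y=2, W=1, X=1) weight 4/567
  (Z=1, Y=0, W=0, X=0) weight 16/567
  … 27 more
Group by Z:
  weight(Z=0) = 4/45
  weight(Z=1) = 22/45
Total weight = 4/45 + 22/45 = 26/45
P(Z=0 | obs) = 4/45 / 26/45 = 2/13
P(Z=1 | obs) = 22/45 / 26/45 = 11/13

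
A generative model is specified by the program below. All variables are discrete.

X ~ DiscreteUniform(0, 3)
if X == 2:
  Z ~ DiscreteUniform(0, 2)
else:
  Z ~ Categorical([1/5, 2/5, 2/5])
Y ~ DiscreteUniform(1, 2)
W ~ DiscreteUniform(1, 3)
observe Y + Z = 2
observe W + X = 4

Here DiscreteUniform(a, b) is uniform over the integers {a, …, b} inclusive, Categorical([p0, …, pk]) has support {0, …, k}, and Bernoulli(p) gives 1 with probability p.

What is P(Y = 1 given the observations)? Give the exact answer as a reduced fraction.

P(Y = 1 | obs) = 17/28

Enumerate traces; 6 have nonzero weight after conditioning:
  (X=1, Z=0, Y=2, W=3) weight 1/120
  (X=1, Z=1, Y=1, W=3) weight 1/60
  (X=2, Z=0, Y=2, W=2) weight 1/72
  (X=2, Z=1, Y=1, W=2) weight 1/72
  (X=3, Z=0, Y=2, W=1) weight 1/120
  (X=3, Z=1, Y=1, W=1) weight 1/60
Group by Y:
  weight(Y=1) = 17/360
  weight(Y=2) = 11/360
Total weight = 17/360 + 11/360 = 7/90
P(Y=1 | obs) = 17/360 / 7/90 = 17/28
P(Y=2 | obs) = 11/360 / 7/90 = 11/28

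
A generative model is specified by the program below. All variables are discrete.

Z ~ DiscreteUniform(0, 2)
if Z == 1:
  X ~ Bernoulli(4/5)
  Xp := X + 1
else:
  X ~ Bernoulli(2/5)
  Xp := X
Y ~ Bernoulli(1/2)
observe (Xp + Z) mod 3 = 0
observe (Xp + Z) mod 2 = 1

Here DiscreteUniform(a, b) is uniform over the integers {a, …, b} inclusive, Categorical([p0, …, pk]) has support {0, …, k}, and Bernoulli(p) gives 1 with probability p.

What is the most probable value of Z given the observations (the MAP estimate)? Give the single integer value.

argmax_v P(Z = v | obs) = 1

Enumerate traces; 4 have nonzero weight after conditioning:
  (Z=1, X=1, Y=0) weight 2/15
  (Z=1, X=1, Y=1) weight 2/15
  (Z=2, X=1, Y=0) weight 1/15
  (Z=2, X=1, Y=1) weight 1/15
Group by Z:
  weight(Z=1) = 4/15
  weight(Z=2) = 2/15
Total weight = 4/15 + 2/15 = 2/5
P(Z=1 | obs) = 4/15 / 2/5 = 2/3
P(Z=2 | obs) = 2/15 / 2/5 = 1/3
argmax = 1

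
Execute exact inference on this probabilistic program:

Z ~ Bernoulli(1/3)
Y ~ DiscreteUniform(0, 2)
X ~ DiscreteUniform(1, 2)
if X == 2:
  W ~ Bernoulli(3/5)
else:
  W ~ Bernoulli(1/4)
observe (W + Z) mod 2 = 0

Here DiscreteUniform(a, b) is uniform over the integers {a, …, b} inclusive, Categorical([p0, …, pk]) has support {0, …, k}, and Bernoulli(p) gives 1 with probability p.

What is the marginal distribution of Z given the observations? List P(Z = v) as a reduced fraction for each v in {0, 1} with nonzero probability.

P(Z=0) = 46/63, P(Z=1) = 17/63

Enumerate traces; 12 have nonzero weight after conditioning:
  (Z=0, Y=0, X=1, W=0) weight 1/12
  (Z=0, Y=0, X=2, W=0) weight 2/45
  (Z=0, Y=1, X=1, W=0) weight 1/12
  (Z=0, Y=1, X=2, W=0) weight 2/45
  (Z=0, Y=2, X=1, W=0) weight 1/12
  (Z=0, Y=2, X=2, W=0) weight 2/45
  (Z=1, Y=0, X=1, W=1) weight 1/72
  (Z=1, Y=0, X=2, W=1) weight 1/30
  … 4 more
Group by Z:
  weight(Z=0) = 23/60
  weight(Z=1) = 17/120
Total weight = 23/60 + 17/120 = 21/40
P(Z=0 | obs) = 23/60 / 21/40 = 46/63
P(Z=1 | obs) = 17/120 / 21/40 = 17/63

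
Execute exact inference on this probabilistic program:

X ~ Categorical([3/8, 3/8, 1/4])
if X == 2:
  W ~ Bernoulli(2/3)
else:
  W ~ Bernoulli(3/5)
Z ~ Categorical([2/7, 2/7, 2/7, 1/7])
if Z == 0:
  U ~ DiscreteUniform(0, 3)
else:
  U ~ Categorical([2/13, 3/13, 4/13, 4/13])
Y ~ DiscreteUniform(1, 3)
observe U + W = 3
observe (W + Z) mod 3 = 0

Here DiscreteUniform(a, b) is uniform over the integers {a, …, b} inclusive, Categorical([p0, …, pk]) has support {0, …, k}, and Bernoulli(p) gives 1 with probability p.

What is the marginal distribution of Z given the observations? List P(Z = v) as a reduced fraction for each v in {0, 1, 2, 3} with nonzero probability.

P(Z=0) = 299/1075, P(Z=2) = 592/1075, P(Z=3) = 184/1075

Enumerate traces; 27 have nonzero weight after conditioning:
  (X=0, W=0, Z=0, U=3, Y=1) weight 1/280
  (X=0, W=0, Z=0, U=3, Y=2) weight 1/280
  (X=0, W=0, Z=0, U=3, Y=3) weight 1/280
  (X=0, W=0, Z=3, U=3, Y=1) weight 1/455
  (X=0, W=0, Z=3, U=3, Y=2) weight 1/455
  (X=0, W=0, Z=3, U=3, Y=3) weight 1/455
  (X=0, W=1, Z=2, U=2, Y=1) weight 3/455
  (X=0, W=1, Z=2, U=2, Y=2) weight 3/455
  … 19 more
Group by Z:
  weight(Z=0) = 23/840
  weight(Z=2) = 74/1365
  weight(Z=3) = 23/1365
Total weight = 23/840 + 74/1365 + 23/1365 = 215/2184
P(Z=0 | obs) = 23/840 / 215/2184 = 299/1075
P(Z=2 | obs) = 74/1365 / 215/2184 = 592/1075
P(Z=3 | obs) = 23/1365 / 215/2184 = 184/1075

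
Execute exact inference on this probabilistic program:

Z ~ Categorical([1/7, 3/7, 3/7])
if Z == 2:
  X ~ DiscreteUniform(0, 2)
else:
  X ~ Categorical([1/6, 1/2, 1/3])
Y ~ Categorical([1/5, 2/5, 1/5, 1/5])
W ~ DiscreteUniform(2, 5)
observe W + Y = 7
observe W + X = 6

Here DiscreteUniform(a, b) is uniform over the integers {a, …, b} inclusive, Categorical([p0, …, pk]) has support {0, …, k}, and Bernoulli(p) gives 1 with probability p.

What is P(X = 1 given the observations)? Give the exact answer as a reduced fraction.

Enumerate traces; 6 have nonzero weight after conditioning:
  (Z=0, X=1, Y=2, W=5) weight 1/280
  (Z=0, X=2, Y=3, W=4) weight 1/420
  (Z=1, X=1, Y=2, W=5) weight 3/280
  (Z=1, X=2, Y=3, W=4) weight 1/140
  (Z=2, X=1, Y=2, W=5) weight 1/140
  (Z=2, X=2, Y=3, W=4) weight 1/140
Group by X:
  weight(X=1) = 3/140
  weight(X=2) = 1/60
Total weight = 3/140 + 1/60 = 4/105
P(X=1 | obs) = 3/140 / 4/105 = 9/16
P(X=2 | obs) = 1/60 / 4/105 = 7/16

P(X = 1 | obs) = 9/16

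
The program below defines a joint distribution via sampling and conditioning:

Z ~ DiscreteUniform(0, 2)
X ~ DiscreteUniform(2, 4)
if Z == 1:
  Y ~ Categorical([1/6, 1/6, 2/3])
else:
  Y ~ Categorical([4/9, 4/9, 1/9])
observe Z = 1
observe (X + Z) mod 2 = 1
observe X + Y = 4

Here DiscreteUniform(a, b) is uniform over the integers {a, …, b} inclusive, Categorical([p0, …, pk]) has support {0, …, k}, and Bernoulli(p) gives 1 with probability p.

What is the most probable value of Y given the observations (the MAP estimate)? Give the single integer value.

argmax_v P(Y = v | obs) = 2

Enumerate traces; 2 have nonzero weight after conditioning:
  (Z=1, X=2, Y=2) weight 2/27
  (Z=1, X=4, Y=0) weight 1/54
Group by Y:
  weight(Y=0) = 1/54
  weight(Y=2) = 2/27
Total weight = 1/54 + 2/27 = 5/54
P(Y=0 | obs) = 1/54 / 5/54 = 1/5
P(Y=2 | obs) = 2/27 / 5/54 = 4/5
argmax = 2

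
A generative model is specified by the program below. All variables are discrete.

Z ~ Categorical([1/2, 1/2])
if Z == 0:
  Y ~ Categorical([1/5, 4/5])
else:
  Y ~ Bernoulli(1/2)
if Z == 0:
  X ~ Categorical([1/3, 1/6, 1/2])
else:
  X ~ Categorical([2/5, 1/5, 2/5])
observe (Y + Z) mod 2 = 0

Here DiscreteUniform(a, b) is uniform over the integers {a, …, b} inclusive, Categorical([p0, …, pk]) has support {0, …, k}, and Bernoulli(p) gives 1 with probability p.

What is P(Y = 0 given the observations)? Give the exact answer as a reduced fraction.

Enumerate traces; 6 have nonzero weight after conditioning:
  (Z=0, Y=0, X=0) weight 1/30
  (Z=0, Y=0, X=1) weight 1/60
  (Z=0, Y=0, X=2) weight 1/20
  (Z=1, Y=1, X=0) weight 1/10
  (Z=1, Y=1, X=1) weight 1/20
  (Z=1, Y=1, X=2) weight 1/10
Group by Y:
  weight(Y=0) = 1/10
  weight(Y=1) = 1/4
Total weight = 1/10 + 1/4 = 7/20
P(Y=0 | obs) = 1/10 / 7/20 = 2/7
P(Y=1 | obs) = 1/4 / 7/20 = 5/7

P(Y = 0 | obs) = 2/7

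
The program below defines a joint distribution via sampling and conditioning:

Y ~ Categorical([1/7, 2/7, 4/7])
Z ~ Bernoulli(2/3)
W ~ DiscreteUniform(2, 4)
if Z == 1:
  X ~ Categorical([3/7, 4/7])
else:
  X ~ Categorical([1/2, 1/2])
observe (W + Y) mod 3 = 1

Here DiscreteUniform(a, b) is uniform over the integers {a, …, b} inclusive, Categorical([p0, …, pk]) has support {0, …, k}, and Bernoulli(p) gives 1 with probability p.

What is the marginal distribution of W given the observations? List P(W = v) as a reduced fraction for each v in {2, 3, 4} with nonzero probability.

P(W=2) = 4/7, P(W=3) = 2/7, P(W=4) = 1/7

Enumerate traces; 12 have nonzero weight after conditioning:
  (Y=0, Z=0, W=4, X=0) weight 1/126
  (Y=0, Z=0, W=4, X=1) weight 1/126
  (Y=0, Z=1, W=4, X=0) weight 2/147
  (Y=0, Z=1, W=4, X=1) weight 8/441
  (Y=1, Z=0, W=3, X=0) weight 1/63
  (Y=1, Z=0, W=3, X=1) weight 1/63
  (Y=1, Z=1, W=3, X=0) weight 4/147
  (Y=1, Z=1, W=3, X=1) weight 16/441
  (Y=2, Z=0, W=2, X=0) weight 2/63
  … 3 more
Group by W:
  weight(W=2) = 4/21
  weight(W=3) = 2/21
  weight(W=4) = 1/21
Total weight = 4/21 + 2/21 + 1/21 = 1/3
P(W=2 | obs) = 4/21 / 1/3 = 4/7
P(W=3 | obs) = 2/21 / 1/3 = 2/7
P(W=4 | obs) = 1/21 / 1/3 = 1/7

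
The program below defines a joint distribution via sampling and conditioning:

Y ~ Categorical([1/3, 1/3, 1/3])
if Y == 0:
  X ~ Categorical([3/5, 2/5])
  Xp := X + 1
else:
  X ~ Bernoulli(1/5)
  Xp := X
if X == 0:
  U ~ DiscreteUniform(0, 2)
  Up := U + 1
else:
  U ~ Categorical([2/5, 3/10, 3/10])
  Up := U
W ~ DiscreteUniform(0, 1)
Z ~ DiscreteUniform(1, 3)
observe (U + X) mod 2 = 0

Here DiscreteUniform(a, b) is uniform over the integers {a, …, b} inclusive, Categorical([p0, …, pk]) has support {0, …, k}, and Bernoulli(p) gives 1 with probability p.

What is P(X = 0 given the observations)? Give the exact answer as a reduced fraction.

Enumerate traces; 54 have nonzero weight after conditioning:
  (Y=0, X=0, U=0, W=0, Z=1) weight 1/90
  (Y=0, X=0, U=0, W=0, Z=2) weight 1/90
  (Y=0, X=0, U=0, W=0, Z=3) weight 1/90
  (Y=0, X=0, U=0, W=1, Z=1) weight 1/90
  (Y=0, X=0, U=0, W=1, Z=2) weight 1/90
  (Y=0, X=0, U=0, W=1, Z=3) weight 1/90
  (Y=0, X=0, U=2, W=0, Z=1) weight 1/90
  (Y=0, X=0, U=2, W=0, Z=2) weight 1/90
  (Y=0, X=1, U=1, W=0, Z=1) weight 1/150
  … 45 more
Group by X:
  weight(X=0) = 22/45
  weight(X=1) = 2/25
Total weight = 22/45 + 2/25 = 128/225
P(X=0 | obs) = 22/45 / 128/225 = 55/64
P(X=1 | obs) = 2/25 / 128/225 = 9/64

P(X = 0 | obs) = 55/64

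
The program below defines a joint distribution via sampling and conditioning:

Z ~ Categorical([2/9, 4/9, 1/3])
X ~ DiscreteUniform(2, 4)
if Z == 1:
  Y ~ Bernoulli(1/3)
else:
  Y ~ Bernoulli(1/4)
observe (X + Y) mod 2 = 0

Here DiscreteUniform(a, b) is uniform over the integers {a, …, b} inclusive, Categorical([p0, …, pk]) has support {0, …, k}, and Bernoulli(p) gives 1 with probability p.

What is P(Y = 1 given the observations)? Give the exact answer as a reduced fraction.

P(Y = 1 | obs) = 31/185

Enumerate traces; 9 have nonzero weight after conditioning:
  (Z=0, X=2, Y=0) weight 1/18
  (Z=0, X=3, Y=1) weight 1/54
  (Z=0, X=4, Y=0) weight 1/18
  (Z=1, X=2, Y=0) weight 8/81
  (Z=1, X=3, Y=1) weight 4/81
  (Z=1, X=4, Y=0) weight 8/81
  (Z=2, X=2, Y=0) weight 1/12
  (Z=2, X=3, Y=1) weight 1/36
  … 1 more
Group by Y:
  weight(Y=0) = 77/162
  weight(Y=1) = 31/324
Total weight = 77/162 + 31/324 = 185/324
P(Y=0 | obs) = 77/162 / 185/324 = 154/185
P(Y=1 | obs) = 31/324 / 185/324 = 31/185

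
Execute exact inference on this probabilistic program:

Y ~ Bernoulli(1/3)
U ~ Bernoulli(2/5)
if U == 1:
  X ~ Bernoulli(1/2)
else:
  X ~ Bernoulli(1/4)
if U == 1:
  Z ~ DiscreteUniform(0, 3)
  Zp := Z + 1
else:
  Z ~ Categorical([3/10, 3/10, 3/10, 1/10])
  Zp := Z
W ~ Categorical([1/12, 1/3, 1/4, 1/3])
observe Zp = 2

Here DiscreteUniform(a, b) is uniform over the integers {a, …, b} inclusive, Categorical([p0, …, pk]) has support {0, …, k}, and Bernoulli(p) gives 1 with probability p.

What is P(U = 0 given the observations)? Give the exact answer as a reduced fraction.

P(U = 0 | obs) = 9/14

Enumerate traces; 32 have nonzero weight after conditioning:
  (Y=0, U=0, X=0, Z=2, W=0) weight 3/400
  (Y=0, U=0, X=0, Z=2, W=1) weight 3/100
  (Y=0, U=0, X=0, Z=2, W=2) weight 9/400
  (Y=0, U=0, X=0, Z=2, W=3) weight 3/100
  (Y=0, U=0, X=1, Z=2, W=0) weight 1/400
  (Y=0, U=0, X=1, Z=2, W=1) weight 1/100
  (Y=0, U=0, X=1, Z=2, W=2) weight 3/400
  (Y=0, U=0, X=1, Z=2, W=3) weight 1/100
  (Y=0, U=1, X=0, Z=1, W=0) weight 1/360
  … 23 more
Group by U:
  weight(U=0) = 9/50
  weight(U=1) = 1/10
Total weight = 9/50 + 1/10 = 7/25
P(U=0 | obs) = 9/50 / 7/25 = 9/14
P(U=1 | obs) = 1/10 / 7/25 = 5/14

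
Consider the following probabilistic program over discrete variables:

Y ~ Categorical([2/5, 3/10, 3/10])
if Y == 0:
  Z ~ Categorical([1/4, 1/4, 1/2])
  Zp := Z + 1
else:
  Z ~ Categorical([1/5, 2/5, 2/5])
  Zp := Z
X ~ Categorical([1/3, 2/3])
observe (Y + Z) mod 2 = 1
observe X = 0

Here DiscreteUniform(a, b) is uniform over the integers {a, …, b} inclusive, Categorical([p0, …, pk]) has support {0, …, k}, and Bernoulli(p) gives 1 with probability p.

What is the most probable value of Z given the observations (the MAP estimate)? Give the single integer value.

Enumerate traces; 4 have nonzero weight after conditioning:
  (Y=0, Z=1, X=0) weight 1/30
  (Y=1, Z=0, X=0) weight 1/50
  (Y=1, Z=2, X=0) weight 1/25
  (Y=2, Z=1, X=0) weight 1/25
Group by Z:
  weight(Z=0) = 1/50
  weight(Z=1) = 11/150
  weight(Z=2) = 1/25
Total weight = 1/50 + 11/150 + 1/25 = 2/15
P(Z=0 | obs) = 1/50 / 2/15 = 3/20
P(Z=1 | obs) = 11/150 / 2/15 = 11/20
P(Z=2 | obs) = 1/25 / 2/15 = 3/10
argmax = 1

argmax_v P(Z = v | obs) = 1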